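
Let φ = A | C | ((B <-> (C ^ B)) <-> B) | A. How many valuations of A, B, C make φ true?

7

  A   |   B   |   C   |   φ  
----- | ----- | ----- | -----
False | False | False | False
False | False |  True |  True
False |  True | False |  True
False |  True |  True |  True
 True | False | False |  True
 True | False |  True |  True
 True |  True | False |  True
 True |  True |  True |  True
The formula is true on 7 of the 8 rows.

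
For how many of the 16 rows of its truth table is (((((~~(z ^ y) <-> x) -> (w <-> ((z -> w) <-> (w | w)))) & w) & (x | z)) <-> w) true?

14

x  y  z  w  |  φ
T  T  T  T  |  T
T  T  T  F  |  T
T  T  F  T  |  T
T  T  F  F  |  T
T  F  T  T  |  T
T  F  T  F  |  T
T  F  F  T  |  T
T  F  F  F  |  T
F  T  T  T  |  T
F  T  T  F  |  T
F  T  F  T  |  F
F  T  F  F  |  T
F  F  T  T  |  T
F  F  T  F  |  T
F  F  F  T  |  F
F  F  F  F  |  T
The formula is true on 14 of the 16 rows.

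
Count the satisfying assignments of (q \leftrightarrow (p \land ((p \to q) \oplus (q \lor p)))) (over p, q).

1

  p   |   q   | (p \to q) | (q \lor p) |   φ  
----- | ----- | --------- | ---------- | -----
 True |  True |    True   |    True    | False
 True | False |   False   |    True    | False
False |  True |    True   |    True    | False
False | False |    True   |   False    |  True
The formula is true on 1 of the 4 rows.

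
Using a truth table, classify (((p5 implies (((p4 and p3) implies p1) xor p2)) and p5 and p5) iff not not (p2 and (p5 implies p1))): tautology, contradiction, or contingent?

contingent

p1  p2  p3  p4  p5  |  φ
T   T   T   T   T   |  F
T   T   T   T   F   |  F
T   T   T   F   T   |  F
T   T   T   F   F   |  F
T   T   F   T   T   |  F
T   T   F   T   F   |  F
T   T   F   F   T   |  F
T   T   F   F   F   |  F
T   F   T   T   T   |  F
T   F   T   T   F   |  T
T   F   T   F   T   |  F
T   F   T   F   F   |  T
T   F   F   T   T   |  F
T   F   F   T   F   |  T
T   F   F   F   T   |  F
T   F   F   F   F   |  T
F   T   T   T   T   |  F
F   T   T   T   F   |  F
F   T   T   F   T   |  T
F   T   T   F   F   |  F
F   T   F   T   T   |  T
F   T   F   T   F   |  F
F   T   F   F   T   |  T
F   T   F   F   F   |  F
F   F   T   T   T   |  T
F   F   T   T   F   |  T
F   F   T   F   T   |  F
F   F   T   F   F   |  T
F   F   F   T   T   |  F
F   F   F   T   F   |  T
F   F   F   F   T   |  F
F   F   F   F   F   |  T
12 of 32 rows are T, so the formula is contingent.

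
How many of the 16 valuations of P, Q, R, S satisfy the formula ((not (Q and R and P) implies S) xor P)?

7

  P   |   Q   |   R   |   S   ||   φ  
 True |  True |  True |  True || False
 True |  True |  True | False || False
 True |  True | False |  True || False
 True |  True | False | False ||  True
 True | False |  True |  True || False
 True | False |  True | False ||  True
 True | False | False |  True || False
 True | False | False | False ||  True
False |  True |  True |  True ||  True
False |  True |  True | False || False
False |  True | False |  True ||  True
False |  True | False | False || False
False | False |  True |  True ||  True
False | False |  True | False || False
False | False | False |  True ||  True
False | False | False | False || False
The formula is true on 7 of the 16 rows.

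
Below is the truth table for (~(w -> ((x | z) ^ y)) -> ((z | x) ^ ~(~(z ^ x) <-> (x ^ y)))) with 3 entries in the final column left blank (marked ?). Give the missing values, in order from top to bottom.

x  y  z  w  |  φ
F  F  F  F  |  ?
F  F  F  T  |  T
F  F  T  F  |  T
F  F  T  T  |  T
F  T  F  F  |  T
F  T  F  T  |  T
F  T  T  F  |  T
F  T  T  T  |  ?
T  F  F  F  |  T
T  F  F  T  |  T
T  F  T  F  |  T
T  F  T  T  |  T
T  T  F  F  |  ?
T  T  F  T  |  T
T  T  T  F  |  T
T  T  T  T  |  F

T, F, T

Row x=F, y=F, z=F, w=F: ~(w -> ((x | z) ^ y)) = F, ((z | x) ^ ~(~(z ^ x) <-> (x ^ y))) = T, so the formula = T.
Row x=F, y=T, z=T, w=T: ~(w -> ((x | z) ^ y)) = T, ((z | x) ^ ~(~(z ^ x) <-> (x ^ y))) = F, so the formula = F.
Row x=T, y=T, z=F, w=F: ~(w -> ((x | z) ^ y)) = F, ((z | x) ^ ~(~(z ^ x) <-> (x ^ y))) = T, so the formula = T.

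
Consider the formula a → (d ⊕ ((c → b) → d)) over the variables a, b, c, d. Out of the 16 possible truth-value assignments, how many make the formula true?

9

a | b | c | d || (a → (d ⊕ ((c → b) → d)))
F | F | F | F ||             T            
F | F | F | T ||             T            
F | F | T | F ||             T            
F | F | T | T ||             T            
F | T | F | F ||             T            
F | T | F | T ||             T            
F | T | T | F ||             T            
F | T | T | T ||             T            
T | F | F | F ||             F            
T | F | F | T ||             F            
T | F | T | F ||             T            
T | F | T | T ||             F            
T | T | F | F ||             F            
T | T | F | T ||             F            
T | T | T | F ||             F            
T | T | T | T ||             F            
The formula is true on 9 of the 16 rows.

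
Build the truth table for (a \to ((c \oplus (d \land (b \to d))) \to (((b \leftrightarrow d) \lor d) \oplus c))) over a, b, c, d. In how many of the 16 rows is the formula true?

15

a | b | c | d || (b \to d) | (d \land (b \to d)) | (b \leftrightarrow d) | φ
T | T | T | T ||     T     |          T          |           T           | T
T | T | T | F ||     F     |          F          |           F           | T
T | T | F | T ||     T     |          T          |           T           | T
T | T | F | F ||     F     |          F          |           F           | T
T | F | T | T ||     T     |          T          |           F           | T
T | F | T | F ||     T     |          F          |           T           | F
T | F | F | T ||     T     |          T          |           F           | T
T | F | F | F ||     T     |          F          |           T           | T
F | T | T | T ||     T     |          T          |           T           | T
F | T | T | F ||     F     |          F          |           F           | T
F | T | F | T ||     T     |          T          |           T           | T
F | T | F | F ||     F     |          F          |           F           | T
F | F | T | T ||     T     |          T          |           F           | T
F | F | T | F ||     T     |          F          |           T           | T
F | F | F | T ||     T     |          T          |           F           | T
F | F | F | F ||     T     |          F          |           T           | T
The formula is true on 15 of the 16 rows.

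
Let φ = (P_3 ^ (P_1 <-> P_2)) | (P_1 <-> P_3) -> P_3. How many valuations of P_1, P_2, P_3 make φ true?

P_1  P_2  P_3  |  (P_1 <-> P_2)  (P_3 ^ (P_1 <-> P_2))  (P_1 <-> P_3)  φ
 1    1    1   |        1                  0                  1        1
 1    1    0   |        1                  1                  0        0
 1    0    1   |        0                  1                  1        1
 1    0    0   |        0                  0                  0        1
 0    1    1   |        0                  1                  0        1
 0    1    0   |        0                  0                  1        0
 0    0    1   |        1                  0                  0        1
 0    0    0   |        1                  1                  1        0
The formula is true on 5 of the 8 rows.

5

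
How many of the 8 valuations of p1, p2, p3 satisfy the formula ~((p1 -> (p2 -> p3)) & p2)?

5

p1  p2  p3  |  ~((p1 -> (p2 -> p3)) & p2)
1   1   1   |              0             
1   1   0   |              1             
1   0   1   |              1             
1   0   0   |              1             
0   1   1   |              0             
0   1   0   |              0             
0   0   1   |              1             
0   0   0   |              1             
The formula is true on 5 of the 8 rows.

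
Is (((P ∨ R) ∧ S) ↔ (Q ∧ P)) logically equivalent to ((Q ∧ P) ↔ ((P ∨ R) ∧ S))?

equivalent

  P   |   Q   |   R   |   S   ||   φ   |   ψ  
 True |  True |  True |  True ||  True |  True
 True |  True |  True | False || False | False
 True |  True | False |  True ||  True |  True
 True |  True | False | False || False | False
 True | False |  True |  True || False | False
 True | False |  True | False ||  True |  True
 True | False | False |  True || False | False
 True | False | False | False ||  True |  True
False |  True |  True |  True || False | False
False |  True |  True | False ||  True |  True
False |  True | False |  True ||  True |  True
False |  True | False | False ||  True |  True
False | False |  True |  True || False | False
False | False |  True | False ||  True |  True
False | False | False |  True ||  True |  True
False | False | False | False ||  True |  True
The columns for φ and ψ agree on every row, so they are logically equivalent.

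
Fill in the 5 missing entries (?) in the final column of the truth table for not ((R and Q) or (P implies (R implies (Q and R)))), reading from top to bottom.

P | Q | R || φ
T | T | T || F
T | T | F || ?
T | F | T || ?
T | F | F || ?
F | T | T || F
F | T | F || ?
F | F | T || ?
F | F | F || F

F, T, F, F, F

Row P=T, Q=T, R=F: (R and Q) = F, (P implies (R implies (Q and R))) = T, ((R and Q) or (P implies (R implies (Q and R)))) = T, so the formula = F.
Row P=T, Q=F, R=T: (R and Q) = F, (P implies (R implies (Q and R))) = F, ((R and Q) or (P implies (R implies (Q and R)))) = F, so the formula = T.
Row P=T, Q=F, R=F: (R and Q) = F, (P implies (R implies (Q and R))) = T, ((R and Q) or (P implies (R implies (Q and R)))) = T, so the formula = F.
Row P=F, Q=T, R=F: (R and Q) = F, (P implies (R implies (Q and R))) = T, ((R and Q) or (P implies (R implies (Q and R)))) = T, so the formula = F.
Row P=F, Q=F, R=T: (R and Q) = F, (P implies (R implies (Q and R))) = T, ((R and Q) or (P implies (R implies (Q and R)))) = T, so the formula = F.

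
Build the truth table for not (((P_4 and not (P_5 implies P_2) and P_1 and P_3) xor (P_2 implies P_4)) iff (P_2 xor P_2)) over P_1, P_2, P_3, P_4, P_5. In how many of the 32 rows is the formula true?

23

P_1 | P_2 | P_3 | P_4 | P_5 || φ
 0  |  0  |  0  |  0  |  0  || 1
 0  |  0  |  0  |  0  |  1  || 1
 0  |  0  |  0  |  1  |  0  || 1
 0  |  0  |  0  |  1  |  1  || 1
 0  |  0  |  1  |  0  |  0  || 1
 0  |  0  |  1  |  0  |  1  || 1
 0  |  0  |  1  |  1  |  0  || 1
 0  |  0  |  1  |  1  |  1  || 1
 0  |  1  |  0  |  0  |  0  || 0
 0  |  1  |  0  |  0  |  1  || 0
 0  |  1  |  0  |  1  |  0  || 1
 0  |  1  |  0  |  1  |  1  || 1
 0  |  1  |  1  |  0  |  0  || 0
 0  |  1  |  1  |  0  |  1  || 0
 0  |  1  |  1  |  1  |  0  || 1
 0  |  1  |  1  |  1  |  1  || 1
 1  |  0  |  0  |  0  |  0  || 1
 1  |  0  |  0  |  0  |  1  || 1
 1  |  0  |  0  |  1  |  0  || 1
 1  |  0  |  0  |  1  |  1  || 1
 1  |  0  |  1  |  0  |  0  || 1
 1  |  0  |  1  |  0  |  1  || 1
 1  |  0  |  1  |  1  |  0  || 1
 1  |  0  |  1  |  1  |  1  || 0
 1  |  1  |  0  |  0  |  0  || 0
 1  |  1  |  0  |  0  |  1  || 0
 1  |  1  |  0  |  1  |  0  || 1
 1  |  1  |  0  |  1  |  1  || 1
 1  |  1  |  1  |  0  |  0  || 0
 1  |  1  |  1  |  0  |  1  || 0
 1  |  1  |  1  |  1  |  0  || 1
 1  |  1  |  1  |  1  |  1  || 1
The formula is true on 23 of the 32 rows.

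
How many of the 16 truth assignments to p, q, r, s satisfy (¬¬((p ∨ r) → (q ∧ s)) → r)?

11

p  q  r  s  |  (¬¬((p ∨ r) → (q ∧ s)) → r)
T  T  T  T  |               T             
T  T  T  F  |               T             
T  T  F  T  |               F             
T  T  F  F  |               T             
T  F  T  T  |               T             
T  F  T  F  |               T             
T  F  F  T  |               T             
T  F  F  F  |               T             
F  T  T  T  |               T             
F  T  T  F  |               T             
F  T  F  T  |               F             
F  T  F  F  |               F             
F  F  T  T  |               T             
F  F  T  F  |               T             
F  F  F  T  |               F             
F  F  F  F  |               F             
The formula is true on 11 of the 16 rows.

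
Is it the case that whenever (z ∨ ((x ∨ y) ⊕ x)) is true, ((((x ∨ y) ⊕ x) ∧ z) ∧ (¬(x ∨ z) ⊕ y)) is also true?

  x   |   y   |   z   |   φ   |   ψ  
----- | ----- | ----- | ----- | -----
False | False | False | False | False
False | False |  True |  True | False
False |  True | False |  True | False
False |  True |  True |  True |  True
 True | False | False | False | False
 True | False |  True |  True | False
 True |  True | False | False | False
 True |  True |  True |  True | False
At x=False, y=False, z=True we have φ true but ψ false, so φ does not entail ψ.

no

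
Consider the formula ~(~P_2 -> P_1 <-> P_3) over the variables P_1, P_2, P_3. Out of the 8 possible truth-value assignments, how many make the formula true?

4

P_1 | P_2 | P_3 | ~P_2 | (~P_2 -> P_1) | ((~P_2 -> P_1) <-> P_3) | ~((~P_2 -> P_1) <-> P_3)
--- | --- | --- | ---- | ------------- | ----------------------- | ------------------------
 F  |  F  |  F  |  T   |       F       |            T            |            F            
 F  |  F  |  T  |  T   |       F       |            F            |            T            
 F  |  T  |  F  |  F   |       T       |            F            |            T            
 F  |  T  |  T  |  F   |       T       |            T            |            F            
 T  |  F  |  F  |  T   |       T       |            F            |            T            
 T  |  F  |  T  |  T   |       T       |            T            |            F            
 T  |  T  |  F  |  F   |       T       |            F            |            T            
 T  |  T  |  T  |  F   |       T       |            T            |            F            
The formula is true on 4 of the 8 rows.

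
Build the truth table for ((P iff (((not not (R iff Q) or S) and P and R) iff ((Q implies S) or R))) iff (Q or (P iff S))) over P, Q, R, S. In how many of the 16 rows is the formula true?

11

P | Q | R | S | (R iff Q) | not (R iff Q) | not not (R iff Q) | (not not (R iff Q) or S) | (Q implies S) | ((Q implies S) or R) | (P iff S) | (Q or (P iff S)) | φ
- | - | - | - | --------- | ------------- | ----------------- | ------------------------ | ------------- | -------------------- | --------- | ---------------- | -
1 | 1 | 1 | 1 |     1     |       0       |         1         |            1             |       1       |          1           |     1     |        1         | 1
1 | 1 | 1 | 0 |     1     |       0       |         1         |            1             |       0       |          1           |     0     |        1         | 1
1 | 1 | 0 | 1 |     0     |       1       |         0         |            1             |       1       |          1           |     1     |        1         | 0
1 | 1 | 0 | 0 |     0     |       1       |         0         |            0             |       0       |          0           |     0     |        1         | 1
1 | 0 | 1 | 1 |     0     |       1       |         0         |            1             |       1       |          1           |     1     |        1         | 1
1 | 0 | 1 | 0 |     0     |       1       |         0         |            0             |       1       |          1           |     0     |        0         | 1
1 | 0 | 0 | 1 |     1     |       0       |         1         |            1             |       1       |          1           |     1     |        1         | 0
1 | 0 | 0 | 0 |     1     |       0       |         1         |            1             |       1       |          1           |     0     |        0         | 1
0 | 1 | 1 | 1 |     1     |       0       |         1         |            1             |       1       |          1           |     0     |        1         | 1
0 | 1 | 1 | 0 |     1     |       0       |         1         |            1             |       0       |          1           |     1     |        1         | 1
0 | 1 | 0 | 1 |     0     |       1       |         0         |            1             |       1       |          1           |     0     |        1         | 1
0 | 1 | 0 | 0 |     0     |       1       |         0         |            0             |       0       |          0           |     1     |        1         | 0
0 | 0 | 1 | 1 |     0     |       1       |         0         |            1             |       1       |          1           |     0     |        0         | 0
0 | 0 | 1 | 0 |     0     |       1       |         0         |            0             |       1       |          1           |     1     |        1         | 1
0 | 0 | 0 | 1 |     1     |       0       |         1         |            1             |       1       |          1           |     0     |        0         | 0
0 | 0 | 0 | 0 |     1     |       0       |         1         |            1             |       1       |          1           |     1     |        1         | 1
The formula is true on 11 of the 16 rows.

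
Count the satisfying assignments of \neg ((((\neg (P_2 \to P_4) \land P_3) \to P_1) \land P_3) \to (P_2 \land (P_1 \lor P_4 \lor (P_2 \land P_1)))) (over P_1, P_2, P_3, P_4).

P_1  P_2  P_3  P_4  |  (P_2 \to P_4)  \neg (P_2 \to P_4)  (P_2 \land P_1)  φ
 F    F    F    F   |        T                F                  F         F
 F    F    F    T   |        T                F                  F         F
 F    F    T    F   |        T                F                  F         T
 F    F    T    T   |        T                F                  F         T
 F    T    F    F   |        F                T                  F         F
 F    T    F    T   |        T                F                  F         F
 F    T    T    F   |        F                T                  F         F
 F    T    T    T   |        T                F                  F         F
 T    F    F    F   |        T                F                  F         F
 T    F    F    T   |        T                F                  F         F
 T    F    T    F   |        T                F                  F         T
 T    F    T    T   |        T                F                  F         T
 T    T    F    F   |        F                T                  T         F
 T    T    F    T   |        T                F                  T         F
 T    T    T    F   |        F                T                  T         F
 T    T    T    T   |        T                F                  T         F
The formula is true on 4 of the 16 rows.

4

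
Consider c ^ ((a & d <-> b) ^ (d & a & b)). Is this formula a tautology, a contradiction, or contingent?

contingent

a | b | c | d | (a & d) | ((a & d) <-> b) | (d & a & b) | φ
- | - | - | - | ------- | --------------- | ----------- | -
T | T | T | T |    T    |        T        |      T      | T
T | T | T | F |    F    |        F        |      F      | T
T | T | F | T |    T    |        T        |      T      | F
T | T | F | F |    F    |        F        |      F      | F
T | F | T | T |    T    |        F        |      F      | T
T | F | T | F |    F    |        T        |      F      | F
T | F | F | T |    T    |        F        |      F      | F
T | F | F | F |    F    |        T        |      F      | T
F | T | T | T |    F    |        F        |      F      | T
F | T | T | F |    F    |        F        |      F      | T
F | T | F | T |    F    |        F        |      F      | F
F | T | F | F |    F    |        F        |      F      | F
F | F | T | T |    F    |        T        |      F      | F
F | F | T | F |    F    |        T        |      F      | F
F | F | F | T |    F    |        T        |      F      | T
F | F | F | F |    F    |        T        |      F      | T
8 of 16 rows are T, so the formula is contingent.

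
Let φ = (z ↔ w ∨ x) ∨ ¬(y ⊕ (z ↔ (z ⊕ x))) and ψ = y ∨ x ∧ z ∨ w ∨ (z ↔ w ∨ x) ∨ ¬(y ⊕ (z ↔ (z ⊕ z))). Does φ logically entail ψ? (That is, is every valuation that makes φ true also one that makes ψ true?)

no

x | y | z | w || φ | ψ
1 | 1 | 1 | 1 || 1 | 1
1 | 1 | 1 | 0 || 1 | 1
1 | 1 | 0 | 1 || 0 | 1
1 | 1 | 0 | 0 || 0 | 1
1 | 0 | 1 | 1 || 1 | 1
1 | 0 | 1 | 0 || 1 | 1
1 | 0 | 0 | 1 || 1 | 1
1 | 0 | 0 | 0 || 1 | 0
0 | 1 | 1 | 1 || 1 | 1
0 | 1 | 1 | 0 || 1 | 1
0 | 1 | 0 | 1 || 1 | 1
0 | 1 | 0 | 0 || 1 | 1
0 | 0 | 1 | 1 || 1 | 1
0 | 0 | 1 | 0 || 0 | 1
0 | 0 | 0 | 1 || 0 | 1
0 | 0 | 0 | 0 || 1 | 1
At x=1, y=0, z=0, w=0 we have φ true but ψ false, so φ does not entail ψ.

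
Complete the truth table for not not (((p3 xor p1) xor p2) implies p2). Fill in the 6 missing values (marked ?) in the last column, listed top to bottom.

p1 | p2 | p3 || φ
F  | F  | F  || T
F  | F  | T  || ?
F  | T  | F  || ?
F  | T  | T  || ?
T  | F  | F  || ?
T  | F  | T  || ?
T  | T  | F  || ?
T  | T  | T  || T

F, T, T, F, T, T

Row p1=F, p2=F, p3=T: (((p3 xor p1) xor p2) implies p2) = F, not (((p3 xor p1) xor p2) implies p2) = T, so the formula = F.
Row p1=F, p2=T, p3=F: (((p3 xor p1) xor p2) implies p2) = T, not (((p3 xor p1) xor p2) implies p2) = F, so the formula = T.
Row p1=F, p2=T, p3=T: (((p3 xor p1) xor p2) implies p2) = T, not (((p3 xor p1) xor p2) implies p2) = F, so the formula = T.
Row p1=T, p2=F, p3=F: (((p3 xor p1) xor p2) implies p2) = F, not (((p3 xor p1) xor p2) implies p2) = T, so the formula = F.
Row p1=T, p2=F, p3=T: (((p3 xor p1) xor p2) implies p2) = T, not (((p3 xor p1) xor p2) implies p2) = F, so the formula = T.
Row p1=T, p2=T, p3=F: (((p3 xor p1) xor p2) implies p2) = T, not (((p3 xor p1) xor p2) implies p2) = F, so the formula = T.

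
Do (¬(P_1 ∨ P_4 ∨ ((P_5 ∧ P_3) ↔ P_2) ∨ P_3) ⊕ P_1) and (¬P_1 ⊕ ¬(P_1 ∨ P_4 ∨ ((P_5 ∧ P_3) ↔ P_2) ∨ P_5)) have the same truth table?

 P_1  |  P_2  |  P_3  |  P_4  |  P_5  |   φ   |   ψ  
----- | ----- | ----- | ----- | ----- | ----- | -----
 True |  True |  True |  True |  True |  True | False
 True |  True |  True |  True | False |  True | False
 True |  True |  True | False |  True |  True | False
 True |  True |  True | False | False |  True | False
 True |  True | False |  True |  True |  True | False
 True |  True | False |  True | False |  True | False
 True |  True | False | False |  True |  True | False
 True |  True | False | False | False |  True | False
 True | False |  True |  True |  True |  True | False
 True | False |  True |  True | False |  True | False
 True | False |  True | False |  True |  True | False
 True | False |  True | False | False |  True | False
 True | False | False |  True |  True |  True | False
 True | False | False |  True | False |  True | False
 True | False | False | False |  True |  True | False
 True | False | False | False | False |  True | False
False |  True |  True |  True |  True | False |  True
False |  True |  True |  True | False | False |  True
False |  True |  True | False |  True | False |  True
False |  True |  True | False | False | False | False
False |  True | False |  True |  True | False |  True
False |  True | False |  True | False | False |  True
False |  True | False | False |  True |  True |  True
False |  True | False | False | False |  True | False
False | False |  True |  True |  True | False |  True
False | False |  True |  True | False | False |  True
False | False |  True | False |  True | False |  True
False | False |  True | False | False | False |  True
False | False | False |  True |  True | False |  True
False | False | False |  True | False | False |  True
False | False | False | False |  True | False |  True
False | False | False | False | False | False |  True
The columns differ at P_1=True, P_2=True, P_3=True, P_4=True, P_5=True (φ=True, ψ=False), so they are not equivalent.

not equivalent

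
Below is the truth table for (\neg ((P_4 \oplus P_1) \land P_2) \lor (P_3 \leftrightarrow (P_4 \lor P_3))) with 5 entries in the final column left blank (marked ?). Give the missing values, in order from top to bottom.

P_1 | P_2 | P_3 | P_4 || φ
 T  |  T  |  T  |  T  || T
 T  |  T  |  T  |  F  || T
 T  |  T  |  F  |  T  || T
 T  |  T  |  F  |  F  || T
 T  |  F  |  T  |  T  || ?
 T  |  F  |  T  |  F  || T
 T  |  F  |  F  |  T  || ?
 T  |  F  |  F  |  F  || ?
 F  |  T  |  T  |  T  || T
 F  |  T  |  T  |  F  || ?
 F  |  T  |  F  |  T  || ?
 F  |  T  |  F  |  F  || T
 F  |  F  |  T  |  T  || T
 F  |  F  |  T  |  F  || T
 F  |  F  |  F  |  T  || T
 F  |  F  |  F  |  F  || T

T, T, T, T, F

Row P_1=T, P_2=F, P_3=T, P_4=T: \neg ((P_4 \oplus P_1) \land P_2) = T, (P_3 \leftrightarrow (P_4 \lor P_3)) = T, so the formula = T.
Row P_1=T, P_2=F, P_3=F, P_4=T: \neg ((P_4 \oplus P_1) \land P_2) = T, (P_3 \leftrightarrow (P_4 \lor P_3)) = F, so the formula = T.
Row P_1=T, P_2=F, P_3=F, P_4=F: \neg ((P_4 \oplus P_1) \land P_2) = T, (P_3 \leftrightarrow (P_4 \lor P_3)) = T, so the formula = T.
Row P_1=F, P_2=T, P_3=T, P_4=F: \neg ((P_4 \oplus P_1) \land P_2) = T, (P_3 \leftrightarrow (P_4 \lor P_3)) = T, so the formula = T.
Row P_1=F, P_2=T, P_3=F, P_4=T: \neg ((P_4 \oplus P_1) \land P_2) = F, (P_3 \leftrightarrow (P_4 \lor P_3)) = F, so the formula = F.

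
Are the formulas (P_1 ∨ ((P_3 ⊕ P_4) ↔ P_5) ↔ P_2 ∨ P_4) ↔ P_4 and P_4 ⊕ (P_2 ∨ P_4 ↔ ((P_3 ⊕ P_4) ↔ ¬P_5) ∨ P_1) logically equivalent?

P_1  P_2  P_3  P_4  P_5  |  φ  ψ
 1    1    1    1    1   |  1  0
 1    1    1    1    0   |  1  0
 1    1    1    0    1   |  0  1
 1    1    1    0    0   |  0  1
 1    1    0    1    1   |  1  0
 1    1    0    1    0   |  1  0
 1    1    0    0    1   |  0  1
 1    1    0    0    0   |  0  1
 1    0    1    1    1   |  1  0
 1    0    1    1    0   |  1  0
 1    0    1    0    1   |  1  0
 1    0    1    0    0   |  1  0
 1    0    0    1    1   |  1  0
 1    0    0    1    0   |  1  0
 1    0    0    0    1   |  1  0
 1    0    0    0    0   |  1  0
 0    1    1    1    1   |  0  0
 0    1    1    1    0   |  1  1
 0    1    1    0    1   |  0  0
 0    1    1    0    0   |  1  1
 0    1    0    1    1   |  1  1
 0    1    0    1    0   |  0  0
 0    1    0    0    1   |  1  1
 0    1    0    0    0   |  0  0
 0    0    1    1    1   |  0  0
 0    0    1    1    0   |  1  1
 0    0    1    0    1   |  1  1
 0    0    1    0    0   |  0  0
 0    0    0    1    1   |  1  1
 0    0    0    1    0   |  0  0
 0    0    0    0    1   |  0  0
 0    0    0    0    0   |  1  1
The columns differ at P_1=1, P_2=1, P_3=1, P_4=1, P_5=1 (φ=1, ψ=0), so they are not equivalent.

not equivalent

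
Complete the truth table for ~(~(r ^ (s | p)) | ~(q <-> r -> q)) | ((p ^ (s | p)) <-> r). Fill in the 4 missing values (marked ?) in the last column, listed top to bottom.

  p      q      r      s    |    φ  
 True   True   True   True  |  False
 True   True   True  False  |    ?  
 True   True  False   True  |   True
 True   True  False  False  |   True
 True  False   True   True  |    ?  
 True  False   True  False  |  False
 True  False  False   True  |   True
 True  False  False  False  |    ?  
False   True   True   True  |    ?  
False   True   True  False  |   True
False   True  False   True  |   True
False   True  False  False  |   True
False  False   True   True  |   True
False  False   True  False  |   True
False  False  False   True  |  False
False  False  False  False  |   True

Row p=True, q=True, r=True, s=False: ~(~(r ^ (s | p)) | ~(q <-> r -> q)) = False, ((p ^ (s | p)) <-> r) = False, so the formula = False.
Row p=True, q=False, r=True, s=True: ~(~(r ^ (s | p)) | ~(q <-> r -> q)) = False, ((p ^ (s | p)) <-> r) = False, so the formula = False.
Row p=True, q=False, r=False, s=False: ~(~(r ^ (s | p)) | ~(q <-> r -> q)) = False, ((p ^ (s | p)) <-> r) = True, so the formula = True.
Row p=False, q=True, r=True, s=True: ~(~(r ^ (s | p)) | ~(q <-> r -> q)) = False, ((p ^ (s | p)) <-> r) = True, so the formula = True.

False, False, True, True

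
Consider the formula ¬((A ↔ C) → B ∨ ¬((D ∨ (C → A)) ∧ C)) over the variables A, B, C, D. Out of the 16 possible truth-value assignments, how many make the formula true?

2

A  B  C  D  |  φ
F  F  F  F  |  F
F  F  F  T  |  F
F  F  T  F  |  F
F  F  T  T  |  F
F  T  F  F  |  F
F  T  F  T  |  F
F  T  T  F  |  F
F  T  T  T  |  F
T  F  F  F  |  F
T  F  F  T  |  F
T  F  T  F  |  T
T  F  T  T  |  T
T  T  F  F  |  F
T  T  F  T  |  F
T  T  T  F  |  F
T  T  T  T  |  F
The formula is true on 2 of the 16 rows.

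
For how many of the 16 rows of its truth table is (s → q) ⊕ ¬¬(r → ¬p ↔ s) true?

10

p | q | r | s || ((s → q) ⊕ ¬¬((r → ¬p) ↔ s))
1 | 1 | 1 | 1 ||              1              
1 | 1 | 1 | 0 ||              0              
1 | 1 | 0 | 1 ||              0              
1 | 1 | 0 | 0 ||              1              
1 | 0 | 1 | 1 ||              0              
1 | 0 | 1 | 0 ||              0              
1 | 0 | 0 | 1 ||              1              
1 | 0 | 0 | 0 ||              1              
0 | 1 | 1 | 1 ||              0              
0 | 1 | 1 | 0 ||              1              
0 | 1 | 0 | 1 ||              0              
0 | 1 | 0 | 0 ||              1              
0 | 0 | 1 | 1 ||              1              
0 | 0 | 1 | 0 ||              1              
0 | 0 | 0 | 1 ||              1              
0 | 0 | 0 | 0 ||              1              
The formula is true on 10 of the 16 rows.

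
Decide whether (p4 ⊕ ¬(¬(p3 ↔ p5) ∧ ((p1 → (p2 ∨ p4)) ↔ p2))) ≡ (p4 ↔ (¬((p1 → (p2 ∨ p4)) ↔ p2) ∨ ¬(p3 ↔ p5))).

not equivalent

p1 | p2 | p3 | p4 | p5 || φ | ψ
1  | 1  | 1  | 1  | 1  || 0 | 0
1  | 1  | 1  | 1  | 0  || 1 | 1
1  | 1  | 1  | 0  | 1  || 1 | 1
1  | 1  | 1  | 0  | 0  || 0 | 0
1  | 1  | 0  | 1  | 1  || 1 | 1
1  | 1  | 0  | 1  | 0  || 0 | 0
1  | 1  | 0  | 0  | 1  || 0 | 0
1  | 1  | 0  | 0  | 0  || 1 | 1
1  | 0  | 1  | 1  | 1  || 0 | 1
1  | 0  | 1  | 1  | 0  || 0 | 1
1  | 0  | 1  | 0  | 1  || 1 | 1
1  | 0  | 1  | 0  | 0  || 0 | 0
1  | 0  | 0  | 1  | 1  || 0 | 1
1  | 0  | 0  | 1  | 0  || 0 | 1
1  | 0  | 0  | 0  | 1  || 0 | 0
1  | 0  | 0  | 0  | 0  || 1 | 1
0  | 1  | 1  | 1  | 1  || 0 | 0
0  | 1  | 1  | 1  | 0  || 1 | 1
0  | 1  | 1  | 0  | 1  || 1 | 1
0  | 1  | 1  | 0  | 0  || 0 | 0
0  | 1  | 0  | 1  | 1  || 1 | 1
0  | 1  | 0  | 1  | 0  || 0 | 0
0  | 1  | 0  | 0  | 1  || 0 | 0
0  | 1  | 0  | 0  | 0  || 1 | 1
0  | 0  | 1  | 1  | 1  || 0 | 1
0  | 0  | 1  | 1  | 0  || 0 | 1
0  | 0  | 1  | 0  | 1  || 1 | 0
0  | 0  | 1  | 0  | 0  || 1 | 0
0  | 0  | 0  | 1  | 1  || 0 | 1
0  | 0  | 0  | 1  | 0  || 0 | 1
0  | 0  | 0  | 0  | 1  || 1 | 0
0  | 0  | 0  | 0  | 0  || 1 | 0
The columns differ at p1=1, p2=0, p3=1, p4=1, p5=1 (φ=0, ψ=1), so they are not equivalent.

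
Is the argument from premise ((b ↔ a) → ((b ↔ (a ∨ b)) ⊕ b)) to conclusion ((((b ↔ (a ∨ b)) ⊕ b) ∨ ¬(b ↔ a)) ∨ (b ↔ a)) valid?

a | b | φ | ψ
- | - | - | -
0 | 0 | 1 | 1
0 | 1 | 1 | 1
1 | 0 | 1 | 1
1 | 1 | 0 | 1
In every row where φ is true, ψ is also true, so φ ⊨ ψ.

yes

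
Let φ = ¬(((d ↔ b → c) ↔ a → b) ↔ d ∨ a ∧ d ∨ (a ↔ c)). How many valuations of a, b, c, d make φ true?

8

a | b | c | d | φ
- | - | - | - | -
0 | 0 | 0 | 0 | 1
0 | 0 | 0 | 1 | 0
0 | 0 | 1 | 0 | 0
0 | 0 | 1 | 1 | 0
0 | 1 | 0 | 0 | 0
0 | 1 | 0 | 1 | 1
0 | 1 | 1 | 0 | 0
0 | 1 | 1 | 1 | 0
1 | 0 | 0 | 0 | 1
1 | 0 | 0 | 1 | 1
1 | 0 | 1 | 0 | 0
1 | 0 | 1 | 1 | 1
1 | 1 | 0 | 0 | 1
1 | 1 | 0 | 1 | 1
1 | 1 | 1 | 0 | 1
1 | 1 | 1 | 1 | 0
The formula is true on 8 of the 16 rows.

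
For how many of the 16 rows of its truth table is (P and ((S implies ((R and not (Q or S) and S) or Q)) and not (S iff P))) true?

4

  P   |   Q   |   R   |   S   || (Q or S) | not (Q or S) | (R and not (Q or S) and S) | (S iff P) | not (S iff P) |   φ  
 True |  True |  True |  True ||   True   |    False     |           False            |    True   |     False     | False
 True |  True |  True | False ||   True   |    False     |           False            |   False   |      True     |  True
 True |  True | False |  True ||   True   |    False     |           False            |    True   |     False     | False
 True |  True | False | False ||   True   |    False     |           False            |   False   |      True     |  True
 True | False |  True |  True ||   True   |    False     |           False            |    True   |     False     | False
 True | False |  True | False ||  False   |     True     |           False            |   False   |      True     |  True
 True | False | False |  True ||   True   |    False     |           False            |    True   |     False     | False
 True | False | False | False ||  False   |     True     |           False            |   False   |      True     |  True
False |  True |  True |  True ||   True   |    False     |           False            |   False   |      True     | False
False |  True |  True | False ||   True   |    False     |           False            |    True   |     False     | False
False |  True | False |  True ||   True   |    False     |           False            |   False   |      True     | False
False |  True | False | False ||   True   |    False     |           False            |    True   |     False     | False
False | False |  True |  True ||   True   |    False     |           False            |   False   |      True     | False
False | False |  True | False ||  False   |     True     |           False            |    True   |     False     | False
False | False | False |  True ||   True   |    False     |           False            |   False   |      True     | False
False | False | False | False ||  False   |     True     |           False            |    True   |     False     | False
The formula is true on 4 of the 16 rows.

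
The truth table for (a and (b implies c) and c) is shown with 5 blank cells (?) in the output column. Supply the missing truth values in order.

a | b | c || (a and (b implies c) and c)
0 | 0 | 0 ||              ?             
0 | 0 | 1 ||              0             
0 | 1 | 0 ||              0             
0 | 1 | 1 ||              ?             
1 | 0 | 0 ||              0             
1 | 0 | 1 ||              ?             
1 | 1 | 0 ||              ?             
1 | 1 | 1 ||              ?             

Row a=0, b=0, c=0: (b implies c) = 1, so (a and (b implies c) and c) = 0.
Row a=0, b=1, c=1: (b implies c) = 1, so (a and (b implies c) and c) = 0.
Row a=1, b=0, c=1: (b implies c) = 1, so (a and (b implies c) and c) = 1.
Row a=1, b=1, c=0: (b implies c) = 0, so (a and (b implies c) and c) = 0.
Row a=1, b=1, c=1: (b implies c) = 1, so (a and (b implies c) and c) = 1.

0, 0, 1, 0, 1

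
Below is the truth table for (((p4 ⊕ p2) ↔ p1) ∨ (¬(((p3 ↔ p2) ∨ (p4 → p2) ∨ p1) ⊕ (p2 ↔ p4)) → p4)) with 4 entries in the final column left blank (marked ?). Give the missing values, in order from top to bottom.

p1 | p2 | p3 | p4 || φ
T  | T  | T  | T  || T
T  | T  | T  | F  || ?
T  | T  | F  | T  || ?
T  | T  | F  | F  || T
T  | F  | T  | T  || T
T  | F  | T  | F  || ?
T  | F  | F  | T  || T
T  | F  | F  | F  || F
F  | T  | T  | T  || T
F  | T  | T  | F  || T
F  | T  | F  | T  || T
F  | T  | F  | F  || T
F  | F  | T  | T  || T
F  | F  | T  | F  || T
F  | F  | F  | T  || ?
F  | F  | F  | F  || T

T, T, F, T

Row p1=T, p2=T, p3=T, p4=F: ((p4 ⊕ p2) ↔ p1) = T, (¬(((p3 ↔ p2) ∨ (p4 → p2) ∨ p1) ⊕ (p2 ↔ p4)) → p4) = T, so the formula = T.
Row p1=T, p2=T, p3=F, p4=T: ((p4 ⊕ p2) ↔ p1) = F, (¬(((p3 ↔ p2) ∨ (p4 → p2) ∨ p1) ⊕ (p2 ↔ p4)) → p4) = T, so the formula = T.
Row p1=T, p2=F, p3=T, p4=F: ((p4 ⊕ p2) ↔ p1) = F, (¬(((p3 ↔ p2) ∨ (p4 → p2) ∨ p1) ⊕ (p2 ↔ p4)) → p4) = F, so the formula = F.
Row p1=F, p2=F, p3=F, p4=T: ((p4 ⊕ p2) ↔ p1) = F, (¬(((p3 ↔ p2) ∨ (p4 → p2) ∨ p1) ⊕ (p2 ↔ p4)) → p4) = T, so the formula = T.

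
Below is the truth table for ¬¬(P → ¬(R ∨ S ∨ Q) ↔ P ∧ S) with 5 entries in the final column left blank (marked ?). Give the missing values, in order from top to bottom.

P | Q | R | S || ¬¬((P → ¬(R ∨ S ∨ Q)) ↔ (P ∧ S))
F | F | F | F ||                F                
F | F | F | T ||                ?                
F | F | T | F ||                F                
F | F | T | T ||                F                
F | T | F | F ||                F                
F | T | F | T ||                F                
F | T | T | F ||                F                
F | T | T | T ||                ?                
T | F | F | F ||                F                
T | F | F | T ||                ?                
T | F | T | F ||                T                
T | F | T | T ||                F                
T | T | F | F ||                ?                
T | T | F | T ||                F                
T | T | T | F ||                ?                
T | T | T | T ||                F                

Row P=F, Q=F, R=F, S=T: (P → ¬(R ∨ S ∨ Q) ↔ P ∧ S) = F, ¬(P → ¬(R ∨ S ∨ Q) ↔ P ∧ S) = T, so ¬¬((P → ¬(R ∨ S ∨ Q)) ↔ (P ∧ S)) = F.
Row P=F, Q=T, R=T, S=T: (P → ¬(R ∨ S ∨ Q) ↔ P ∧ S) = F, ¬(P → ¬(R ∨ S ∨ Q) ↔ P ∧ S) = T, so ¬¬((P → ¬(R ∨ S ∨ Q)) ↔ (P ∧ S)) = F.
Row P=T, Q=F, R=F, S=T: (P → ¬(R ∨ S ∨ Q) ↔ P ∧ S) = F, ¬(P → ¬(R ∨ S ∨ Q) ↔ P ∧ S) = T, so ¬¬((P → ¬(R ∨ S ∨ Q)) ↔ (P ∧ S)) = F.
Row P=T, Q=T, R=F, S=F: (P → ¬(R ∨ S ∨ Q) ↔ P ∧ S) = T, ¬(P → ¬(R ∨ S ∨ Q) ↔ P ∧ S) = F, so ¬¬((P → ¬(R ∨ S ∨ Q)) ↔ (P ∧ S)) = T.
Row P=T, Q=T, R=T, S=F: (P → ¬(R ∨ S ∨ Q) ↔ P ∧ S) = T, ¬(P → ¬(R ∨ S ∨ Q) ↔ P ∧ S) = F, so ¬¬((P → ¬(R ∨ S ∨ Q)) ↔ (P ∧ S)) = T.

F, F, F, T, T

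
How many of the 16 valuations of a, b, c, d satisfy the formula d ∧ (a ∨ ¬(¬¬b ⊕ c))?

a  b  c  d  |  (d ∧ (a ∨ ¬(¬¬b ⊕ c)))
T  T  T  T  |            T           
T  T  T  F  |            F           
T  T  F  T  |            T           
T  T  F  F  |            F           
T  F  T  T  |            T           
T  F  T  F  |            F           
T  F  F  T  |            T           
T  F  F  F  |            F           
F  T  T  T  |            T           
F  T  T  F  |            F           
F  T  F  T  |            F           
F  T  F  F  |            F           
F  F  T  T  |            F           
F  F  T  F  |            F           
F  F  F  T  |            T           
F  F  F  F  |            F           
The formula is true on 6 of the 16 rows.

6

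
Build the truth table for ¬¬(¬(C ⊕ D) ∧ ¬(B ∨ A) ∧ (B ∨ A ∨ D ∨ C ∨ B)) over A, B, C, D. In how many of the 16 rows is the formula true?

A | B | C | D || φ
0 | 0 | 0 | 0 || 0
0 | 0 | 0 | 1 || 0
0 | 0 | 1 | 0 || 0
0 | 0 | 1 | 1 || 1
0 | 1 | 0 | 0 || 0
0 | 1 | 0 | 1 || 0
0 | 1 | 1 | 0 || 0
0 | 1 | 1 | 1 || 0
1 | 0 | 0 | 0 || 0
1 | 0 | 0 | 1 || 0
1 | 0 | 1 | 0 || 0
1 | 0 | 1 | 1 || 0
1 | 1 | 0 | 0 || 0
1 | 1 | 0 | 1 || 0
1 | 1 | 1 | 0 || 0
1 | 1 | 1 | 1 || 0
The formula is true on 1 of the 16 rows.

1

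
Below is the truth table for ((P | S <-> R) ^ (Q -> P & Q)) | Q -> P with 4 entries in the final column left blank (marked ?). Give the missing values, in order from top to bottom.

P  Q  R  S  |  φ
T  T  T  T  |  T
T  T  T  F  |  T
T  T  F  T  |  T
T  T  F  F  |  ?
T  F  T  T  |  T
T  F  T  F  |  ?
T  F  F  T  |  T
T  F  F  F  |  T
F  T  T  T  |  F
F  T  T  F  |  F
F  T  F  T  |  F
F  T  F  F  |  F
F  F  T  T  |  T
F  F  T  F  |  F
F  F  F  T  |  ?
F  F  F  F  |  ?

Row P=T, Q=T, R=F, S=F: (((P | S <-> R) ^ (Q -> P & Q)) | Q) = T, so the formula = T.
Row P=T, Q=F, R=T, S=F: (((P | S <-> R) ^ (Q -> P & Q)) | Q) = F, so the formula = T.
Row P=F, Q=F, R=F, S=T: (((P | S <-> R) ^ (Q -> P & Q)) | Q) = T, so the formula = F.
Row P=F, Q=F, R=F, S=F: (((P | S <-> R) ^ (Q -> P & Q)) | Q) = F, so the formula = T.

T, T, F, T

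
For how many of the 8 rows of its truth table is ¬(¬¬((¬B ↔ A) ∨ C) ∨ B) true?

1

A | B | C | ¬(¬¬((¬B ↔ A) ∨ C) ∨ B)
- | - | - | -----------------------
T | T | T |            F           
T | T | F |            F           
T | F | T |            F           
T | F | F |            F           
F | T | T |            F           
F | T | F |            F           
F | F | T |            F           
F | F | F |            T           
The formula is true on 1 of the 8 rows.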